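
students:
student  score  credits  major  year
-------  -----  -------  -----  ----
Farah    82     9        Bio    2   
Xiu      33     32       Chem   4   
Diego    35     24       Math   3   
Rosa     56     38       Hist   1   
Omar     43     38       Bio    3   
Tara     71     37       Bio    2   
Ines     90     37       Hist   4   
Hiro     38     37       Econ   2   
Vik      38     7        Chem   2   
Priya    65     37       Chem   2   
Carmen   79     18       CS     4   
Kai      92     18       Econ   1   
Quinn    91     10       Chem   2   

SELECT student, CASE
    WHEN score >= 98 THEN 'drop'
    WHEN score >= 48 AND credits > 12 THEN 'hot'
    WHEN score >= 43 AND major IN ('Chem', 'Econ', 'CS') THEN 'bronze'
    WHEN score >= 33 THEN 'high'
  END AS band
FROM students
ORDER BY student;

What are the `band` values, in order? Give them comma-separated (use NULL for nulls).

student=Carmen: score >= 48 AND credits > 12 → hot
student=Diego: score >= 33 → high
student=Farah: score >= 33 → high
student=Hiro: score >= 33 → high
student=Ines: score >= 48 AND credits > 12 → hot
student=Kai: score >= 48 AND credits > 12 → hot
student=Omar: score >= 33 → high
student=Priya: score >= 48 AND credits > 12 → hot
student=Quinn: score >= 43 AND major IN ('Chem', 'Econ', 'CS') → bronze
student=Rosa: score >= 48 AND credits > 12 → hot
student=Tara: score >= 48 AND credits > 12 → hot
student=Vik: score >= 33 → high
student=Xiu: score >= 33 → high

hot, high, high, high, hot, hot, high, hot, bronze, hot, hot, high, high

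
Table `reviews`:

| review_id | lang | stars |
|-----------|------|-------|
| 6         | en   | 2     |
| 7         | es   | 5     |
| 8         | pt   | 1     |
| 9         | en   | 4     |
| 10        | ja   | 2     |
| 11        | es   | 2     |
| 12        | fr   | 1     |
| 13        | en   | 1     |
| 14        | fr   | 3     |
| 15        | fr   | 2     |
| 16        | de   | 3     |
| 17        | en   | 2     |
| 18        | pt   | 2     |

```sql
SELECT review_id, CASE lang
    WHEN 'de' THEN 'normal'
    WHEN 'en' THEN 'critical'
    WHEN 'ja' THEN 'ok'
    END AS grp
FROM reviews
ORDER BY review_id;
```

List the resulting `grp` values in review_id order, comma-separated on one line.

critical, NULL, NULL, critical, ok, NULL, NULL, critical, NULL, NULL, normal, critical, NULL

review_id=6: lang='en' → critical
review_id=7: (no match → NULL) → NULL
review_id=8: (no match → NULL) → NULL
review_id=9: lang='en' → critical
review_id=10: lang='ja' → ok
review_id=11: (no match → NULL) → NULL
review_id=12: (no match → NULL) → NULL
review_id=13: lang='en' → critical
review_id=14: (no match → NULL) → NULL
review_id=15: (no match → NULL) → NULL
review_id=16: lang='de' → normal
review_id=17: lang='en' → critical
review_id=18: (no match → NULL) → NULL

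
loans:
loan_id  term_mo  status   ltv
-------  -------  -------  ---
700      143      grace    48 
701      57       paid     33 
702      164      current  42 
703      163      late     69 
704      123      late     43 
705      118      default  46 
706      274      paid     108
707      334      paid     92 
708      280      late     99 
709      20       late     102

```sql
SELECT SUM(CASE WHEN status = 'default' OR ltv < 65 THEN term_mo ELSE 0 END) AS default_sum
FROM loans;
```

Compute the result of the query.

loan_id=700: ✓ → 143
loan_id=701: ✓ → 57
loan_id=702: ✓ → 164
loan_id=703: ✗
loan_id=704: ✓ → 123
loan_id=705: ✓ → 118
loan_id=706: ✗
loan_id=707: ✗
loan_id=708: ✗
loan_id=709: ✗
default_sum = 143 + 57 + 164 + 123 + 118 = 605

605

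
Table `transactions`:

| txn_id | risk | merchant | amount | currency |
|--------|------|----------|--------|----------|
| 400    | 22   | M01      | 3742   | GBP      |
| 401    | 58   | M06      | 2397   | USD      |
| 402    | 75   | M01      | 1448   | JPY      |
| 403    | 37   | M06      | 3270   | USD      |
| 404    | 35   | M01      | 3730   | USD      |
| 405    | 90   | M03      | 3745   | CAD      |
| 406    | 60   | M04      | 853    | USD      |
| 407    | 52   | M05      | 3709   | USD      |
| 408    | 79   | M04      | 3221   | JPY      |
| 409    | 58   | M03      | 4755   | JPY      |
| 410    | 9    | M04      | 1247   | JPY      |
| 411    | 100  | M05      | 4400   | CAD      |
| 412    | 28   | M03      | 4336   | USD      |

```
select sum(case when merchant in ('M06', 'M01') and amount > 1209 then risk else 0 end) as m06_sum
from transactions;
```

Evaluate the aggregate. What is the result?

txn_id=400: ✓ → 22
txn_id=401: ✓ → 58
txn_id=402: ✓ → 75
txn_id=403: ✓ → 37
txn_id=404: ✓ → 35
txn_id=405: ✗
txn_id=406: ✗
txn_id=407: ✗
txn_id=408: ✗
txn_id=409: ✗
txn_id=410: ✗
txn_id=411: ✗
txn_id=412: ✗
m06_sum = 22 + 58 + 75 + 37 + 35 = 227

227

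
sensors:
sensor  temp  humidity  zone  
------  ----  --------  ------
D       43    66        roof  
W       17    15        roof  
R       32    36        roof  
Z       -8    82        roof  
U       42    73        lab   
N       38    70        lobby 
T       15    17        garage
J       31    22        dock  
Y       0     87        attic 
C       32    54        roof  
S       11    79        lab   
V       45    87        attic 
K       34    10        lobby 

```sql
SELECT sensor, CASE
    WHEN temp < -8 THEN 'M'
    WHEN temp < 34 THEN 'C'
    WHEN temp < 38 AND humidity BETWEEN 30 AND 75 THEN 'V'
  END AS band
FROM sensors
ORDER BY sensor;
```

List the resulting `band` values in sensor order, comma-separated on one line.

sensor=C: temp < 34 → C
sensor=D: (no match → NULL) → NULL
sensor=J: temp < 34 → C
sensor=K: (no match → NULL) → NULL
sensor=N: (no match → NULL) → NULL
sensor=R: temp < 34 → C
sensor=S: temp < 34 → C
sensor=T: temp < 34 → C
sensor=U: (no match → NULL) → NULL
sensor=V: (no match → NULL) → NULL
sensor=W: temp < 34 → C
sensor=Y: temp < 34 → C
sensor=Z: temp < 34 → C

C, NULL, C, NULL, NULL, C, C, C, NULL, NULL, C, C, C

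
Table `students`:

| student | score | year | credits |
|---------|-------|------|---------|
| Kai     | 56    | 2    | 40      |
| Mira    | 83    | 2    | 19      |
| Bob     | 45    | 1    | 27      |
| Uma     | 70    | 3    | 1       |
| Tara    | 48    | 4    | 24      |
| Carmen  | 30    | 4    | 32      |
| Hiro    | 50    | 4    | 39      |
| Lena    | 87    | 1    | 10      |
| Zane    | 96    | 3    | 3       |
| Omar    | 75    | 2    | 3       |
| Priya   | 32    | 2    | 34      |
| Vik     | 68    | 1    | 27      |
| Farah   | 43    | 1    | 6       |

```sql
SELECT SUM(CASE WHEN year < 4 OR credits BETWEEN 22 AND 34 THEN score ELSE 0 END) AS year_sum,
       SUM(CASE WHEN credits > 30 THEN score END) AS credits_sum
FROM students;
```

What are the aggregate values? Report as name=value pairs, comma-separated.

year_sum=733, credits_sum=168

[year_sum: year < 4 OR credits BETWEEN 22 AND 34]
student=Kai: ✓ → 56
student=Mira: ✓ → 83
student=Bob: ✓ → 45
student=Uma: ✓ → 70
student=Tara: ✓ → 48
student=Carmen: ✓ → 30
student=Hiro: ✗
student=Lena: ✓ → 87
student=Zane: ✓ → 96
student=Omar: ✓ → 75
student=Priya: ✓ → 32
student=Vik: ✓ → 68
student=Farah: ✓ → 43
year_sum = 56 + 83 + 45 + 70 + 48 + 30 + 87 + 96 + 75 + 32 + 68 + 43 = 733
—
[credits_sum: credits > 30]
student=Kai: ✓ → 56
student=Mira: ✗
student=Bob: ✗
student=Uma: ✗
student=Tara: ✗
student=Carmen: ✓ → 30
student=Hiro: ✓ → 50
student=Lena: ✗
student=Zane: ✗
student=Omar: ✗
student=Priya: ✓ → 32
student=Vik: ✗
student=Farah: ✗
credits_sum = 56 + 30 + 50 + 32 = 168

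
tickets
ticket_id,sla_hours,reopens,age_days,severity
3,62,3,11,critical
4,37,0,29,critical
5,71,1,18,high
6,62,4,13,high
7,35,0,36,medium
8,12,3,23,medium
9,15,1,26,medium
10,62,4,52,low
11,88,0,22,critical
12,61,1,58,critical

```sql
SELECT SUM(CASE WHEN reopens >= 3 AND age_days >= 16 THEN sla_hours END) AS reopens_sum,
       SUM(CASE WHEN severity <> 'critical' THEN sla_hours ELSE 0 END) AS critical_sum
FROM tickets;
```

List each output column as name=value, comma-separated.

[reopens_sum: reopens >= 3 AND age_days >= 16]
ticket_id=3: ✗
ticket_id=4: ✗
ticket_id=5: ✗
ticket_id=6: ✗
ticket_id=7: ✗
ticket_id=8: ✓ → 12
ticket_id=9: ✗
ticket_id=10: ✓ → 62
ticket_id=11: ✗
ticket_id=12: ✗
reopens_sum = 12 + 62 = 74
—
[critical_sum: severity <> 'critical']
ticket_id=3: ✗
ticket_id=4: ✗
ticket_id=5: ✓ → 71
ticket_id=6: ✓ → 62
ticket_id=7: ✓ → 35
ticket_id=8: ✓ → 12
ticket_id=9: ✓ → 15
ticket_id=10: ✓ → 62
ticket_id=11: ✗
ticket_id=12: ✗
critical_sum = 71 + 62 + 35 + 12 + 15 + 62 = 257

reopens_sum=74, critical_sum=257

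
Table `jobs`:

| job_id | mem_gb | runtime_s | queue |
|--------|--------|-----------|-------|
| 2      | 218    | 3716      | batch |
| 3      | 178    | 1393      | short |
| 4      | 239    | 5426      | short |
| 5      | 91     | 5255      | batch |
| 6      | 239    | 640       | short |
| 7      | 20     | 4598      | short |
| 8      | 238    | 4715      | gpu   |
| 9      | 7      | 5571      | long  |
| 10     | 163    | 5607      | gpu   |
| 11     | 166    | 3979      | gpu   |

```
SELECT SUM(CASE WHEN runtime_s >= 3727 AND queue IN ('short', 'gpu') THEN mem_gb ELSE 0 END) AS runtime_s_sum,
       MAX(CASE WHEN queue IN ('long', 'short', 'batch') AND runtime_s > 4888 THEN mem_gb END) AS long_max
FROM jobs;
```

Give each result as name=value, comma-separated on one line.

runtime_s_sum=826, long_max=239

[runtime_s_sum: runtime_s >= 3727 AND queue IN ('short', 'gpu')]
job_id=2: ✗
job_id=3: ✗
job_id=4: ✓ → 239
job_id=5: ✗
job_id=6: ✗
job_id=7: ✓ → 20
job_id=8: ✓ → 238
job_id=9: ✗
job_id=10: ✓ → 163
job_id=11: ✓ → 166
runtime_s_sum = 239 + 20 + 238 + 163 + 166 = 826
—
[long_max: queue IN ('long', 'short', 'batch') AND runtime_s > 4888]
job_id=2: ✗
job_id=3: ✗
job_id=4: ✓ → 239
job_id=5: ✓ → 91
job_id=6: ✗
job_id=7: ✗
job_id=8: ✗
job_id=9: ✓ → 7
job_id=10: ✗
job_id=11: ✗
long_max = MAX(239, 91, 7) = 239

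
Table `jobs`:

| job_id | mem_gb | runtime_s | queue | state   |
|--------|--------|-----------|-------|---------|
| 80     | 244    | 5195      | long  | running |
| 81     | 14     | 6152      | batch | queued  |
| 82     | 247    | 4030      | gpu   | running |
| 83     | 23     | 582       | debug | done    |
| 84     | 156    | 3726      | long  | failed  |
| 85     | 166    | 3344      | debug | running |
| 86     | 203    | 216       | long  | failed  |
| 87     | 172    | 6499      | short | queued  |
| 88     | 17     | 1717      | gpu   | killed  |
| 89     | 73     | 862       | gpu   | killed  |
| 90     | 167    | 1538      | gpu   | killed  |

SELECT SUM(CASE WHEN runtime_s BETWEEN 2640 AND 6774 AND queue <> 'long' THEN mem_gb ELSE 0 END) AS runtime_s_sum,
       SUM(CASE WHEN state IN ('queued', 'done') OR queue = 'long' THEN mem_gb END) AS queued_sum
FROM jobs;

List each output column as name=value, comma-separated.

[runtime_s_sum: runtime_s BETWEEN 2640 AND 6774 AND queue <> 'long']
job_id=80: ✗
job_id=81: ✓ → 14
job_id=82: ✓ → 247
job_id=83: ✗
job_id=84: ✗
job_id=85: ✓ → 166
job_id=86: ✗
job_id=87: ✓ → 172
job_id=88: ✗
job_id=89: ✗
job_id=90: ✗
runtime_s_sum = 14 + 247 + 166 + 172 = 599
—
[queued_sum: state IN ('queued', 'done') OR queue = 'long']
job_id=80: ✓ → 244
job_id=81: ✓ → 14
job_id=82: ✗
job_id=83: ✓ → 23
job_id=84: ✓ → 156
job_id=85: ✗
job_id=86: ✓ → 203
job_id=87: ✓ → 172
job_id=88: ✗
job_id=89: ✗
job_id=90: ✗
queued_sum = 244 + 14 + 23 + 156 + 203 + 172 = 812

runtime_s_sum=599, queued_sum=812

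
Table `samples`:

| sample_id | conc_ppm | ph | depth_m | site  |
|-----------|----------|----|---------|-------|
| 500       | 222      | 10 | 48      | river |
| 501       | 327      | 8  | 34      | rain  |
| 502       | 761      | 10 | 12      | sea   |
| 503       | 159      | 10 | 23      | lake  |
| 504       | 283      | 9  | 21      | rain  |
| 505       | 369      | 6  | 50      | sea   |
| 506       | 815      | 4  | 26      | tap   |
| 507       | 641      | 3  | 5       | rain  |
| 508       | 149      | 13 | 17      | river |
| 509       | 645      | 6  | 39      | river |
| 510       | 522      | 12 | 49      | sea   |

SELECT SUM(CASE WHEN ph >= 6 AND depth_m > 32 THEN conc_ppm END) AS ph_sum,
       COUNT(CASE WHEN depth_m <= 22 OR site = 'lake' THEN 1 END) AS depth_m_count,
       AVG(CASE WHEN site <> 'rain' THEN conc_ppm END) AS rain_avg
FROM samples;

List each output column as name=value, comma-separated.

[ph_sum: ph >= 6 AND depth_m > 32]
sample_id=500: ✓ → 222
sample_id=501: ✓ → 327
sample_id=502: ✗
sample_id=503: ✗
sample_id=504: ✗
sample_id=505: ✓ → 369
sample_id=506: ✗
sample_id=507: ✗
sample_id=508: ✗
sample_id=509: ✓ → 645
sample_id=510: ✓ → 522
ph_sum = 222 + 327 + 369 + 645 + 522 = 2085
—
[depth_m_count: depth_m <= 22 OR site = 'lake']
sample_id=500: ✗
sample_id=501: ✗
sample_id=502: ✓ → 1
sample_id=503: ✓ → 1
sample_id=504: ✓ → 1
sample_id=505: ✗
sample_id=506: ✗
sample_id=507: ✓ → 1
sample_id=508: ✓ → 1
sample_id=509: ✗
sample_id=510: ✗
depth_m_count = COUNT(1, 1, 1, 1, 1) = 5
—
[rain_avg: site <> 'rain']
sample_id=500: ✓ → 222
sample_id=501: ✗
sample_id=502: ✓ → 761
sample_id=503: ✓ → 159
sample_id=504: ✗
sample_id=505: ✓ → 369
sample_id=506: ✓ → 815
sample_id=507: ✗
sample_id=508: ✓ → 149
sample_id=509: ✓ → 645
sample_id=510: ✓ → 522
rain_avg = (222 + 761 + 159 + 369 + 815 + 149 + 645 + 522) / 8 = 455.25

ph_sum=2085, depth_m_count=5, rain_avg=455.25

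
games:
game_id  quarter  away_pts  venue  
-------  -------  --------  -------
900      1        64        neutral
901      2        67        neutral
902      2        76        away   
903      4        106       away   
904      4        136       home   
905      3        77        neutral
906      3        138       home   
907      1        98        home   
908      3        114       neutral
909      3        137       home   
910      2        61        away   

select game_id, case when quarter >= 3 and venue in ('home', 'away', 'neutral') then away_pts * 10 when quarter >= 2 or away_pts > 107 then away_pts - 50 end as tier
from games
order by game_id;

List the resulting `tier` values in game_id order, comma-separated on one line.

NULL, 17, 26, 1060, 1360, 770, 1380, NULL, 1140, 1370, 11

game_id=900: (no match → NULL) → NULL
game_id=901: quarter >= 2 or away_pts > 107 → 17
game_id=902: quarter >= 2 or away_pts > 107 → 26
game_id=903: quarter >= 3 and venue in ('home', 'away', 'neutral') → 1060
game_id=904: quarter >= 3 and venue in ('home', 'away', 'neutral') → 1360
game_id=905: quarter >= 3 and venue in ('home', 'away', 'neutral') → 770
game_id=906: quarter >= 3 and venue in ('home', 'away', 'neutral') → 1380
game_id=907: (no match → NULL) → NULL
game_id=908: quarter >= 3 and venue in ('home', 'away', 'neutral') → 1140
game_id=909: quarter >= 3 and venue in ('home', 'away', 'neutral') → 1370
game_id=910: quarter >= 2 or away_pts > 107 → 11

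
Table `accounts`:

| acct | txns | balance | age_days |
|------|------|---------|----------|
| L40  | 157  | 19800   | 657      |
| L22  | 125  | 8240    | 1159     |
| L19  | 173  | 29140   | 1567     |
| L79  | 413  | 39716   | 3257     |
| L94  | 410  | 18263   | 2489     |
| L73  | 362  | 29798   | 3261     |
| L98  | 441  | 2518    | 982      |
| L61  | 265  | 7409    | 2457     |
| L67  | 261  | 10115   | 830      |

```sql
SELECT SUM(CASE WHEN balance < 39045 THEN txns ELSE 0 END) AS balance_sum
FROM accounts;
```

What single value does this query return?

acct=L40: ✓ → 157
acct=L22: ✓ → 125
acct=L19: ✓ → 173
acct=L79: ✗
acct=L94: ✓ → 410
acct=L73: ✓ → 362
acct=L98: ✓ → 441
acct=L61: ✓ → 265
acct=L67: ✓ → 261
balance_sum = 157 + 125 + 173 + 410 + 362 + 441 + 265 + 261 = 2194

2194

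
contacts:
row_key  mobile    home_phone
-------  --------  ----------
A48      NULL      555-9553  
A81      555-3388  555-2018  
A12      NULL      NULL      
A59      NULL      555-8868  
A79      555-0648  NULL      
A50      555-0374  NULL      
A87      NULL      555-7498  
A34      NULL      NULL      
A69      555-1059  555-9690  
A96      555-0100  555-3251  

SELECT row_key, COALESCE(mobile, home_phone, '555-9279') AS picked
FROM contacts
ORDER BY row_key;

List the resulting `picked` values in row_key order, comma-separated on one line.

row_key=A12: mobile=NULL, home_phone=NULL, → literal 555-9279 → 555-9279
row_key=A34: mobile=NULL, home_phone=NULL, → literal 555-9279 → 555-9279
row_key=A48: mobile=NULL, home_phone=555-9553 → 555-9553
row_key=A50: mobile=555-0374 → 555-0374
row_key=A59: mobile=NULL, home_phone=555-8868 → 555-8868
row_key=A69: mobile=555-1059 → 555-1059
row_key=A79: mobile=555-0648 → 555-0648
row_key=A81: mobile=555-3388 → 555-3388
row_key=A87: mobile=NULL, home_phone=555-7498 → 555-7498
row_key=A96: mobile=555-0100 → 555-0100

555-9279, 555-9279, 555-9553, 555-0374, 555-8868, 555-1059, 555-0648, 555-3388, 555-7498, 555-0100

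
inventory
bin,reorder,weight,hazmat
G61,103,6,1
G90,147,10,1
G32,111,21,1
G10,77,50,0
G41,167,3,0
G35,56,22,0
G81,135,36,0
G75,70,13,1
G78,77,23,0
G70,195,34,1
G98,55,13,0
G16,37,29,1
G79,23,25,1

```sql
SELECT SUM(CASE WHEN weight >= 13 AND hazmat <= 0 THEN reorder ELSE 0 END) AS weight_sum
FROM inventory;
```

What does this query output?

400

bin=G61: ✗
bin=G90: ✗
bin=G32: ✗
bin=G10: ✓ → 77
bin=G41: ✗
bin=G35: ✓ → 56
bin=G81: ✓ → 135
bin=G75: ✗
bin=G78: ✓ → 77
bin=G70: ✗
bin=G98: ✓ → 55
bin=G16: ✗
bin=G79: ✗
weight_sum = 77 + 56 + 135 + 77 + 55 = 400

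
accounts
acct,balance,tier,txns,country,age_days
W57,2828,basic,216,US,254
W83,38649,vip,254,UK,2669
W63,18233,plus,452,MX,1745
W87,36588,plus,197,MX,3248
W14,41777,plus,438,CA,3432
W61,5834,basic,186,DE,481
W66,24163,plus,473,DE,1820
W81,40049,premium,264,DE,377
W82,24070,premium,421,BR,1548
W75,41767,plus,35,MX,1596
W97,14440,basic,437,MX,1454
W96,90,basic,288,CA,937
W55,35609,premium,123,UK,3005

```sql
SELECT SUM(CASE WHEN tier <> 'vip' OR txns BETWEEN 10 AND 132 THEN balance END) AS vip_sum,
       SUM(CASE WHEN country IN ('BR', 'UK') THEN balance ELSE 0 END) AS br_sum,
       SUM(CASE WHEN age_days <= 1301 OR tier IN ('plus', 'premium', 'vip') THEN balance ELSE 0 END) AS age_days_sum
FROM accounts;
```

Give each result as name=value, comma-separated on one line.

vip_sum=285448, br_sum=98328, age_days_sum=309657

[vip_sum: tier <> 'vip' OR txns BETWEEN 10 AND 132]
acct=W57: ✓ → 2828
acct=W83: ✗
acct=W63: ✓ → 18233
acct=W87: ✓ → 36588
acct=W14: ✓ → 41777
acct=W61: ✓ → 5834
acct=W66: ✓ → 24163
acct=W81: ✓ → 40049
acct=W82: ✓ → 24070
acct=W75: ✓ → 41767
acct=W97: ✓ → 14440
acct=W96: ✓ → 90
acct=W55: ✓ → 35609
vip_sum = 2828 + 18233 + 36588 + 41777 + 5834 + 24163 + 40049 + 24070 + 41767 + 14440 + 90 + 35609 = 285448
—
[br_sum: country IN ('BR', 'UK')]
acct=W57: ✗
acct=W83: ✓ → 38649
acct=W63: ✗
acct=W87: ✗
acct=W14: ✗
acct=W61: ✗
acct=W66: ✗
acct=W81: ✗
acct=W82: ✓ → 24070
acct=W75: ✗
acct=W97: ✗
acct=W96: ✗
acct=W55: ✓ → 35609
br_sum = 38649 + 24070 + 35609 = 98328
—
[age_days_sum: age_days <= 1301 OR tier IN ('plus', 'premium', 'vip')]
acct=W57: ✓ → 2828
acct=W83: ✓ → 38649
acct=W63: ✓ → 18233
acct=W87: ✓ → 36588
acct=W14: ✓ → 41777
acct=W61: ✓ → 5834
acct=W66: ✓ → 24163
acct=W81: ✓ → 40049
acct=W82: ✓ → 24070
acct=W75: ✓ → 41767
acct=W97: ✗
acct=W96: ✓ → 90
acct=W55: ✓ → 35609
age_days_sum = 2828 + 38649 + 18233 + 36588 + 41777 + 5834 + 24163 + 40049 + 24070 + 41767 + 90 + 35609 = 309657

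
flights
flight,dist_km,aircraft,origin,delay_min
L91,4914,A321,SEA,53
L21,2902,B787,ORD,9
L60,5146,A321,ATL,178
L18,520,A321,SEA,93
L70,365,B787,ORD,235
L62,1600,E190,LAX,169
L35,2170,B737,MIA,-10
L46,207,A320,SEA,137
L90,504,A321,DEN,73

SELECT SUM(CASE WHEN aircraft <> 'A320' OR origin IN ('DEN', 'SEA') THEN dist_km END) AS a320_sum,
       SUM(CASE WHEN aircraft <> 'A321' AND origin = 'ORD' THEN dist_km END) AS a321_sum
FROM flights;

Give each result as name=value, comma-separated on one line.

a320_sum=18328, a321_sum=3267

[a320_sum: aircraft <> 'A320' OR origin IN ('DEN', 'SEA')]
flight=L91: ✓ → 4914
flight=L21: ✓ → 2902
flight=L60: ✓ → 5146
flight=L18: ✓ → 520
flight=L70: ✓ → 365
flight=L62: ✓ → 1600
flight=L35: ✓ → 2170
flight=L46: ✓ → 207
flight=L90: ✓ → 504
a320_sum = 4914 + 2902 + 5146 + 520 + 365 + 1600 + 2170 + 207 + 504 = 18328
—
[a321_sum: aircraft <> 'A321' AND origin = 'ORD']
flight=L91: ✗
flight=L21: ✓ → 2902
flight=L60: ✗
flight=L18: ✗
flight=L70: ✓ → 365
flight=L62: ✗
flight=L35: ✗
flight=L46: ✗
flight=L90: ✗
a321_sum = 2902 + 365 = 3267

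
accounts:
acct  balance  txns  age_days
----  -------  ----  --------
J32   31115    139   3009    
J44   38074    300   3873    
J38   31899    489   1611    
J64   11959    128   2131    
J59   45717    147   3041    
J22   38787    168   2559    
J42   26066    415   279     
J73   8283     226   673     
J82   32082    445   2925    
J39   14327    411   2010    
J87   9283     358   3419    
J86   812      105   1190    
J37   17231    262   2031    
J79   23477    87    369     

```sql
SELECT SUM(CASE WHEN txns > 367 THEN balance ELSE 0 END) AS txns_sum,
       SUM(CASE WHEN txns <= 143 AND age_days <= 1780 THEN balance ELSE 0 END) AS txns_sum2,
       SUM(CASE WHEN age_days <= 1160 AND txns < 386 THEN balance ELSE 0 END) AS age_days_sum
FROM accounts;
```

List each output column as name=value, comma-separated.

txns_sum=104374, txns_sum2=24289, age_days_sum=31760

[txns_sum: txns > 367]
acct=J32: ✗
acct=J44: ✗
acct=J38: ✓ → 31899
acct=J64: ✗
acct=J59: ✗
acct=J22: ✗
acct=J42: ✓ → 26066
acct=J73: ✗
acct=J82: ✓ → 32082
acct=J39: ✓ → 14327
acct=J87: ✗
acct=J86: ✗
acct=J37: ✗
acct=J79: ✗
txns_sum = 31899 + 26066 + 32082 + 14327 = 104374
—
[txns_sum2: txns <= 143 AND age_days <= 1780]
acct=J32: ✗
acct=J44: ✗
acct=J38: ✗
acct=J64: ✗
acct=J59: ✗
acct=J22: ✗
acct=J42: ✗
acct=J73: ✗
acct=J82: ✗
acct=J39: ✗
acct=J87: ✗
acct=J86: ✓ → 812
acct=J37: ✗
acct=J79: ✓ → 23477
txns_sum2 = 812 + 23477 = 24289
—
[age_days_sum: age_days <= 1160 AND txns < 386]
acct=J32: ✗
acct=J44: ✗
acct=J38: ✗
acct=J64: ✗
acct=J59: ✗
acct=J22: ✗
acct=J42: ✗
acct=J73: ✓ → 8283
acct=J82: ✗
acct=J39: ✗
acct=J87: ✗
acct=J86: ✗
acct=J37: ✗
acct=J79: ✓ → 23477
age_days_sum = 8283 + 23477 = 31760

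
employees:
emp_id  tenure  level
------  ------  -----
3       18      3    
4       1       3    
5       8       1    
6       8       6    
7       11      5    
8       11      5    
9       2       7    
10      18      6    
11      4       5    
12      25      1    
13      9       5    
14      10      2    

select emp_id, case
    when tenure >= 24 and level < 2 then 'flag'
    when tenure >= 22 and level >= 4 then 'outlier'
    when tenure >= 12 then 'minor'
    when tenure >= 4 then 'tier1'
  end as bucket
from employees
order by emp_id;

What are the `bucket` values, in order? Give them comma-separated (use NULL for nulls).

minor, NULL, tier1, tier1, tier1, tier1, NULL, minor, tier1, flag, tier1, tier1

emp_id=3: tenure >= 12 → minor
emp_id=4: (no match → NULL) → NULL
emp_id=5: tenure >= 4 → tier1
emp_id=6: tenure >= 4 → tier1
emp_id=7: tenure >= 4 → tier1
emp_id=8: tenure >= 4 → tier1
emp_id=9: (no match → NULL) → NULL
emp_id=10: tenure >= 12 → minor
emp_id=11: tenure >= 4 → tier1
emp_id=12: tenure >= 24 and level < 2 → flag
emp_id=13: tenure >= 4 → tier1
emp_id=14: tenure >= 4 → tier1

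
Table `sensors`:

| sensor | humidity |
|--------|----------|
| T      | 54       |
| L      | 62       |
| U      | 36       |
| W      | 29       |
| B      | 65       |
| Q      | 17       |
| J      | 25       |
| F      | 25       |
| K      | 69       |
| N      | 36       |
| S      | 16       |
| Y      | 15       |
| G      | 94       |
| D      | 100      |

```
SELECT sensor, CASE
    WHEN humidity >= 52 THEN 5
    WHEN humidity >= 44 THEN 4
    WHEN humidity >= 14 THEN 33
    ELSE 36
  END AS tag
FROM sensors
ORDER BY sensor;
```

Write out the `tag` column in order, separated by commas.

5, 5, 33, 5, 33, 5, 5, 33, 33, 33, 5, 33, 33, 33

sensor=B: humidity >= 52 → 5
sensor=D: humidity >= 52 → 5
sensor=F: humidity >= 14 → 33
sensor=G: humidity >= 52 → 5
sensor=J: humidity >= 14 → 33
sensor=K: humidity >= 52 → 5
sensor=L: humidity >= 52 → 5
sensor=N: humidity >= 14 → 33
sensor=Q: humidity >= 14 → 33
sensor=S: humidity >= 14 → 33
sensor=T: humidity >= 52 → 5
sensor=U: humidity >= 14 → 33
sensor=W: humidity >= 14 → 33
sensor=Y: humidity >= 14 → 33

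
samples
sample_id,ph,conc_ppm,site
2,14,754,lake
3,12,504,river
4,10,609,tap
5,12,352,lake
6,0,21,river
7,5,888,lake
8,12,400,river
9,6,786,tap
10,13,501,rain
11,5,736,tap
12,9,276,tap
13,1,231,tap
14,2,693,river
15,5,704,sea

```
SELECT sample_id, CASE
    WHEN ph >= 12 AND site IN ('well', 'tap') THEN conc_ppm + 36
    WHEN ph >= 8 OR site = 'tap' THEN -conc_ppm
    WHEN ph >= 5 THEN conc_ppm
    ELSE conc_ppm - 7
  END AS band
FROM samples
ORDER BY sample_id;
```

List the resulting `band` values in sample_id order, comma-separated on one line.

sample_id=2: ph >= 8 OR site = 'tap' → -754
sample_id=3: ph >= 8 OR site = 'tap' → -504
sample_id=4: ph >= 8 OR site = 'tap' → -609
sample_id=5: ph >= 8 OR site = 'tap' → -352
sample_id=6: ELSE → 14
sample_id=7: ph >= 5 → 888
sample_id=8: ph >= 8 OR site = 'tap' → -400
sample_id=9: ph >= 8 OR site = 'tap' → -786
sample_id=10: ph >= 8 OR site = 'tap' → -501
sample_id=11: ph >= 8 OR site = 'tap' → -736
sample_id=12: ph >= 8 OR site = 'tap' → -276
sample_id=13: ph >= 8 OR site = 'tap' → -231
sample_id=14: ELSE → 686
sample_id=15: ph >= 5 → 704

-754, -504, -609, -352, 14, 888, -400, -786, -501, -736, -276, -231, 686, 704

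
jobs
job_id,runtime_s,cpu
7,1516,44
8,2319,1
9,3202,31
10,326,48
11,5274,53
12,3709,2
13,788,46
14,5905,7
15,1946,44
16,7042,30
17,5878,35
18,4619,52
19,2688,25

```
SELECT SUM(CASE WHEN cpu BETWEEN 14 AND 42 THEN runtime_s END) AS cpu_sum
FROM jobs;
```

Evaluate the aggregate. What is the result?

job_id=7: ✗
job_id=8: ✗
job_id=9: ✓ → 3202
job_id=10: ✗
job_id=11: ✗
job_id=12: ✗
job_id=13: ✗
job_id=14: ✗
job_id=15: ✗
job_id=16: ✓ → 7042
job_id=17: ✓ → 5878
job_id=18: ✗
job_id=19: ✓ → 2688
cpu_sum = 3202 + 7042 + 5878 + 2688 = 18810

18810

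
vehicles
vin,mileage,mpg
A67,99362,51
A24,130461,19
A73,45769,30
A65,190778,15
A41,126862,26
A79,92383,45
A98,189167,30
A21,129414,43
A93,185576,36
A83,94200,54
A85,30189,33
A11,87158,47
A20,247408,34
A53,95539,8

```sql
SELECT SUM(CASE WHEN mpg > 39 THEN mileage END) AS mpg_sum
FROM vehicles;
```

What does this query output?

502517

vin=A67: ✓ → 99362
vin=A24: ✗
vin=A73: ✗
vin=A65: ✗
vin=A41: ✗
vin=A79: ✓ → 92383
vin=A98: ✗
vin=A21: ✓ → 129414
vin=A93: ✗
vin=A83: ✓ → 94200
vin=A85: ✗
vin=A11: ✓ → 87158
vin=A20: ✗
vin=A53: ✗
mpg_sum = 99362 + 92383 + 129414 + 94200 + 87158 = 502517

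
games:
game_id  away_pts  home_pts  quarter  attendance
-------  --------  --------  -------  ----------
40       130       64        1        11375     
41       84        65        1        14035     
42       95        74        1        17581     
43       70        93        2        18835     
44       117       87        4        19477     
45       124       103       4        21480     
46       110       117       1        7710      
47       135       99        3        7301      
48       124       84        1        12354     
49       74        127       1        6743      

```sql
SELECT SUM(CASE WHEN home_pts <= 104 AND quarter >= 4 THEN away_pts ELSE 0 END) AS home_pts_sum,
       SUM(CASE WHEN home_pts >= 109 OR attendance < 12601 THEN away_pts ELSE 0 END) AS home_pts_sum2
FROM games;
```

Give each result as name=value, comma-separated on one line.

home_pts_sum=241, home_pts_sum2=573

[home_pts_sum: home_pts <= 104 AND quarter >= 4]
game_id=40: ✗
game_id=41: ✗
game_id=42: ✗
game_id=43: ✗
game_id=44: ✓ → 117
game_id=45: ✓ → 124
game_id=46: ✗
game_id=47: ✗
game_id=48: ✗
game_id=49: ✗
home_pts_sum = 117 + 124 = 241
—
[home_pts_sum2: home_pts >= 109 OR attendance < 12601]
game_id=40: ✓ → 130
game_id=41: ✗
game_id=42: ✗
game_id=43: ✗
game_id=44: ✗
game_id=45: ✗
game_id=46: ✓ → 110
game_id=47: ✓ → 135
game_id=48: ✓ → 124
game_id=49: ✓ → 74
home_pts_sum2 = 130 + 110 + 135 + 124 + 74 = 573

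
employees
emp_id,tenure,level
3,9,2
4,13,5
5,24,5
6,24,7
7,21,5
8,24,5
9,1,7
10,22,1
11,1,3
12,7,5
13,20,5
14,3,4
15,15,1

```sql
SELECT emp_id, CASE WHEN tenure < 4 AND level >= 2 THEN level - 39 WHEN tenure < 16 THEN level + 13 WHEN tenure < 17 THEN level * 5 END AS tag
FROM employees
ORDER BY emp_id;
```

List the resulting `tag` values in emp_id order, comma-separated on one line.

15, 18, NULL, NULL, NULL, NULL, -32, NULL, -36, 18, NULL, -35, 14

emp_id=3: tenure < 16 → 15
emp_id=4: tenure < 16 → 18
emp_id=5: (no match → NULL) → NULL
emp_id=6: (no match → NULL) → NULL
emp_id=7: (no match → NULL) → NULL
emp_id=8: (no match → NULL) → NULL
emp_id=9: tenure < 4 AND level >= 2 → -32
emp_id=10: (no match → NULL) → NULL
emp_id=11: tenure < 4 AND level >= 2 → -36
emp_id=12: tenure < 16 → 18
emp_id=13: (no match → NULL) → NULL
emp_id=14: tenure < 4 AND level >= 2 → -35
emp_id=15: tenure < 16 → 14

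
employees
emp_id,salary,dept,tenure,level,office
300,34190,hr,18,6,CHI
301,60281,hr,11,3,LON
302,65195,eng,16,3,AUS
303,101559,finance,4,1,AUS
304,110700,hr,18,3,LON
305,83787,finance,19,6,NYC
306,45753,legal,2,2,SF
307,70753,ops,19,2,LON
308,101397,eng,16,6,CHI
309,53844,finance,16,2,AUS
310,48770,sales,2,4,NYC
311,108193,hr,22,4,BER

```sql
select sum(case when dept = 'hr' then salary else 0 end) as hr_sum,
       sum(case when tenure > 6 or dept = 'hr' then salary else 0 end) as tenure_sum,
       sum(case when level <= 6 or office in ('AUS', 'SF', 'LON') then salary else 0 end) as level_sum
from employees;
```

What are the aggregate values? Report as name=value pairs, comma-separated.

[hr_sum: dept = 'hr']
emp_id=300: ✓ → 34190
emp_id=301: ✓ → 60281
emp_id=302: ✗
emp_id=303: ✗
emp_id=304: ✓ → 110700
emp_id=305: ✗
emp_id=306: ✗
emp_id=307: ✗
emp_id=308: ✗
emp_id=309: ✗
emp_id=310: ✗
emp_id=311: ✓ → 108193
hr_sum = 34190 + 60281 + 110700 + 108193 = 313364
—
[tenure_sum: tenure > 6 or dept = 'hr']
emp_id=300: ✓ → 34190
emp_id=301: ✓ → 60281
emp_id=302: ✓ → 65195
emp_id=303: ✗
emp_id=304: ✓ → 110700
emp_id=305: ✓ → 83787
emp_id=306: ✗
emp_id=307: ✓ → 70753
emp_id=308: ✓ → 101397
emp_id=309: ✓ → 53844
emp_id=310: ✗
emp_id=311: ✓ → 108193
tenure_sum = 34190 + 60281 + 65195 + 110700 + 83787 + 70753 + 101397 + 53844 + 108193 = 688340
—
[level_sum: level <= 6 or office in ('AUS', 'SF', 'LON')]
emp_id=300: ✓ → 34190
emp_id=301: ✓ → 60281
emp_id=302: ✓ → 65195
emp_id=303: ✓ → 101559
emp_id=304: ✓ → 110700
emp_id=305: ✓ → 83787
emp_id=306: ✓ → 45753
emp_id=307: ✓ → 70753
emp_id=308: ✓ → 101397
emp_id=309: ✓ → 53844
emp_id=310: ✓ → 48770
emp_id=311: ✓ → 108193
level_sum = 34190 + 60281 + 65195 + 101559 + 110700 + 83787 + 45753 + 70753 + 101397 + 53844 + 48770 + 108193 = 884422

hr_sum=313364, tenure_sum=688340, level_sum=884422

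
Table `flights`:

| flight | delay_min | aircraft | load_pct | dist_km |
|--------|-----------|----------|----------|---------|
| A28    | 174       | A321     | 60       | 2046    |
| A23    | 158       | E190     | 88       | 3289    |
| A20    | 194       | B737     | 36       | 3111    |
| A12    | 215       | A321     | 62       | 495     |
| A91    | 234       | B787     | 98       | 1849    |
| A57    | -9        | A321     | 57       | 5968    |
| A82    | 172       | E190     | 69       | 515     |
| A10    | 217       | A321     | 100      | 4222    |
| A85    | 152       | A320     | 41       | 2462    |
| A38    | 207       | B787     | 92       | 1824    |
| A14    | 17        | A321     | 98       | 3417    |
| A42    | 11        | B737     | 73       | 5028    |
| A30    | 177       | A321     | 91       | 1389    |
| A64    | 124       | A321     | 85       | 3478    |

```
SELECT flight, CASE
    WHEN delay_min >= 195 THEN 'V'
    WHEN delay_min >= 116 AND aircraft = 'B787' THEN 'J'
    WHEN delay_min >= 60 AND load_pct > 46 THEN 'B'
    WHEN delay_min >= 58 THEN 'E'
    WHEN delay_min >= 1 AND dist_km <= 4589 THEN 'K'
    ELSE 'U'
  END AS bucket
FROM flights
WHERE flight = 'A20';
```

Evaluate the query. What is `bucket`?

flight = A20: delay_min=194, aircraft=B737, load_pct=36, dist_km=3111.
delay_min >= 195 → false
delay_min >= 116 AND aircraft = 'B787' → false
delay_min >= 60 AND load_pct > 46 → false
delay_min >= 58 → true → E

E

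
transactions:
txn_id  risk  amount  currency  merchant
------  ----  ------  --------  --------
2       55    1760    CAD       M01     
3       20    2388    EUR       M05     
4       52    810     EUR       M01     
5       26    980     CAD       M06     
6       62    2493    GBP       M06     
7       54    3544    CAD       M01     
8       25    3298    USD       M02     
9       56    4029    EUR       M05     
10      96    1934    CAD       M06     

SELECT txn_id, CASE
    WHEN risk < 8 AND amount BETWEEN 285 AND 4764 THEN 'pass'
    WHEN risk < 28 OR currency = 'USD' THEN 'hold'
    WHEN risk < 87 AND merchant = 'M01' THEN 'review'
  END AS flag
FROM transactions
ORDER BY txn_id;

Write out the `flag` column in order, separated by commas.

txn_id=2: risk < 87 AND merchant = 'M01' → review
txn_id=3: risk < 28 OR currency = 'USD' → hold
txn_id=4: risk < 87 AND merchant = 'M01' → review
txn_id=5: risk < 28 OR currency = 'USD' → hold
txn_id=6: (no match → NULL) → NULL
txn_id=7: risk < 87 AND merchant = 'M01' → review
txn_id=8: risk < 28 OR currency = 'USD' → hold
txn_id=9: (no match → NULL) → NULL
txn_id=10: (no match → NULL) → NULL

review, hold, review, hold, NULL, review, hold, NULL, NULL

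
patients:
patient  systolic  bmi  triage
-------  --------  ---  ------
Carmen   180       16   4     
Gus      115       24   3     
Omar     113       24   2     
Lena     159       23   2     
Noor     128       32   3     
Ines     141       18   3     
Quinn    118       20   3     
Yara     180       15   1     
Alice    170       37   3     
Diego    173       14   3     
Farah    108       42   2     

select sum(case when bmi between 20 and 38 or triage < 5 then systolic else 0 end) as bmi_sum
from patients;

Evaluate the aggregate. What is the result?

patient=Carmen: ✓ → 180
patient=Gus: ✓ → 115
patient=Omar: ✓ → 113
patient=Lena: ✓ → 159
patient=Noor: ✓ → 128
patient=Ines: ✓ → 141
patient=Quinn: ✓ → 118
patient=Yara: ✓ → 180
patient=Alice: ✓ → 170
patient=Diego: ✓ → 173
patient=Farah: ✓ → 108
bmi_sum = 180 + 115 + 113 + 159 + 128 + 141 + 118 + 180 + 170 + 173 + 108 = 1585

1585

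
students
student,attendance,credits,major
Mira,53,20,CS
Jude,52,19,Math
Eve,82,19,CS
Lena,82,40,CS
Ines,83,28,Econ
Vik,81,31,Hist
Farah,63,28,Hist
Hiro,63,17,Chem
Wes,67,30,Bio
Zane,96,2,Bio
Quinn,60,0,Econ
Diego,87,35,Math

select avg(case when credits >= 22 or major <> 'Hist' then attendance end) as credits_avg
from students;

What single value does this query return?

72.4166666667

student=Mira: ✓ → 53
student=Jude: ✓ → 52
student=Eve: ✓ → 82
student=Lena: ✓ → 82
student=Ines: ✓ → 83
student=Vik: ✓ → 81
student=Farah: ✓ → 63
student=Hiro: ✓ → 63
student=Wes: ✓ → 67
student=Zane: ✓ → 96
student=Quinn: ✓ → 60
student=Diego: ✓ → 87
credits_avg = (53 + 52 + 82 + 82 + 83 + 81 + 63 + 63 + 67 + 96 + 60 + 87) / 12 = 72.4166666667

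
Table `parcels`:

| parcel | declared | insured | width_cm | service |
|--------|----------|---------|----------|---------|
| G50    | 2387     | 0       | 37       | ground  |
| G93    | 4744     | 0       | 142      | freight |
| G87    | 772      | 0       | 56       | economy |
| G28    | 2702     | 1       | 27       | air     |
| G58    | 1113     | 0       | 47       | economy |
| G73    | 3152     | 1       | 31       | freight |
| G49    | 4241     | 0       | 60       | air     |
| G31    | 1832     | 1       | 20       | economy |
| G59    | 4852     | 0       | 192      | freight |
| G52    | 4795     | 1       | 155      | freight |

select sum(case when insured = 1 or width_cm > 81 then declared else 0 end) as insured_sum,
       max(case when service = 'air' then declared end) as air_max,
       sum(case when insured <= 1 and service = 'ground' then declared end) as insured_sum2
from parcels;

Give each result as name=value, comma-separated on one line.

[insured_sum: insured = 1 or width_cm > 81]
parcel=G50: ✗
parcel=G93: ✓ → 4744
parcel=G87: ✗
parcel=G28: ✓ → 2702
parcel=G58: ✗
parcel=G73: ✓ → 3152
parcel=G49: ✗
parcel=G31: ✓ → 1832
parcel=G59: ✓ → 4852
parcel=G52: ✓ → 4795
insured_sum = 4744 + 2702 + 3152 + 1832 + 4852 + 4795 = 22077
—
[air_max: service = 'air']
parcel=G50: ✗
parcel=G93: ✗
parcel=G87: ✗
parcel=G28: ✓ → 2702
parcel=G58: ✗
parcel=G73: ✗
parcel=G49: ✓ → 4241
parcel=G31: ✗
parcel=G59: ✗
parcel=G52: ✗
air_max = MAX(2702, 4241) = 4241
—
[insured_sum2: insured <= 1 and service = 'ground']
parcel=G50: ✓ → 2387
parcel=G93: ✗
parcel=G87: ✗
parcel=G28: ✗
parcel=G58: ✗
parcel=G73: ✗
parcel=G49: ✗
parcel=G31: ✗
parcel=G59: ✗
parcel=G52: ✗
insured_sum2 = 2387

insured_sum=22077, air_max=4241, insured_sum2=2387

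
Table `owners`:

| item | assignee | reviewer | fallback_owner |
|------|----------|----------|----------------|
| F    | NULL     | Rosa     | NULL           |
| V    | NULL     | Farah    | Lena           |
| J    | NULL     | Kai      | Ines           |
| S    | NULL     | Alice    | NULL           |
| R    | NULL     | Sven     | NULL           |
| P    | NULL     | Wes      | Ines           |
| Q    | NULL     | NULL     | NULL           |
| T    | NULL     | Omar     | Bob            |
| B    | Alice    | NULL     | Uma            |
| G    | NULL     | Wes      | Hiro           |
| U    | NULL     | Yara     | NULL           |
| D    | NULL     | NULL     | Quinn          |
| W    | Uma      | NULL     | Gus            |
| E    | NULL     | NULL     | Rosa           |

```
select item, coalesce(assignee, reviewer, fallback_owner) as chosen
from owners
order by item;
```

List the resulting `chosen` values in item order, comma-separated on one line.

item=B: assignee=Alice → Alice
item=D: assignee=NULL, reviewer=NULL, fallback_owner=Quinn → Quinn
item=E: assignee=NULL, reviewer=NULL, fallback_owner=Rosa → Rosa
item=F: assignee=NULL, reviewer=Rosa → Rosa
item=G: assignee=NULL, reviewer=Wes → Wes
item=J: assignee=NULL, reviewer=Kai → Kai
item=P: assignee=NULL, reviewer=Wes → Wes
item=Q: assignee=NULL, reviewer=NULL, fallback_owner=NULL (all NULL) → NULL
item=R: assignee=NULL, reviewer=Sven → Sven
item=S: assignee=NULL, reviewer=Alice → Alice
item=T: assignee=NULL, reviewer=Omar → Omar
item=U: assignee=NULL, reviewer=Yara → Yara
item=V: assignee=NULL, reviewer=Farah → Farah
item=W: assignee=Uma → Uma

Alice, Quinn, Rosa, Rosa, Wes, Kai, Wes, NULL, Sven, Alice, Omar, Yara, Farah, Uma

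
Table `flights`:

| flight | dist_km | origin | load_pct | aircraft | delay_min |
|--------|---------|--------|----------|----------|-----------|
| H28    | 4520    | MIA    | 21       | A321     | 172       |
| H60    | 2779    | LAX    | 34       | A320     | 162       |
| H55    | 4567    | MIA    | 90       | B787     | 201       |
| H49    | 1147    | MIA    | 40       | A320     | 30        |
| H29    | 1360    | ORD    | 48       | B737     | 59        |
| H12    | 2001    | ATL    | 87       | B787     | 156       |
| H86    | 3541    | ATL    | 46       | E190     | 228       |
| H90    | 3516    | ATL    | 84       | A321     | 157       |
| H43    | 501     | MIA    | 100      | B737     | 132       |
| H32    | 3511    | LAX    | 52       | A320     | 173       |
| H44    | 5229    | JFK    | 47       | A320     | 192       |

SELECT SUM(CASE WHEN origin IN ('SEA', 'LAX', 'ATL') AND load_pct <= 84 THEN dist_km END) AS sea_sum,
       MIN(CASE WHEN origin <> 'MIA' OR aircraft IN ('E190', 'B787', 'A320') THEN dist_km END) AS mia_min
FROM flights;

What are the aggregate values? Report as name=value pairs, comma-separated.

sea_sum=13347, mia_min=1147

[sea_sum: origin IN ('SEA', 'LAX', 'ATL') AND load_pct <= 84]
flight=H28: ✗
flight=H60: ✓ → 2779
flight=H55: ✗
flight=H49: ✗
flight=H29: ✗
flight=H12: ✗
flight=H86: ✓ → 3541
flight=H90: ✓ → 3516
flight=H43: ✗
flight=H32: ✓ → 3511
flight=H44: ✗
sea_sum = 2779 + 3541 + 3516 + 3511 = 13347
—
[mia_min: origin <> 'MIA' OR aircraft IN ('E190', 'B787', 'A320')]
flight=H28: ✗
flight=H60: ✓ → 2779
flight=H55: ✓ → 4567
flight=H49: ✓ → 1147
flight=H29: ✓ → 1360
flight=H12: ✓ → 2001
flight=H86: ✓ → 3541
flight=H90: ✓ → 3516
flight=H43: ✗
flight=H32: ✓ → 3511
flight=H44: ✓ → 5229
mia_min = MIN(2779, 4567, 1147, 1360, 2001, 3541, 3516, 3511, 5229) = 1147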